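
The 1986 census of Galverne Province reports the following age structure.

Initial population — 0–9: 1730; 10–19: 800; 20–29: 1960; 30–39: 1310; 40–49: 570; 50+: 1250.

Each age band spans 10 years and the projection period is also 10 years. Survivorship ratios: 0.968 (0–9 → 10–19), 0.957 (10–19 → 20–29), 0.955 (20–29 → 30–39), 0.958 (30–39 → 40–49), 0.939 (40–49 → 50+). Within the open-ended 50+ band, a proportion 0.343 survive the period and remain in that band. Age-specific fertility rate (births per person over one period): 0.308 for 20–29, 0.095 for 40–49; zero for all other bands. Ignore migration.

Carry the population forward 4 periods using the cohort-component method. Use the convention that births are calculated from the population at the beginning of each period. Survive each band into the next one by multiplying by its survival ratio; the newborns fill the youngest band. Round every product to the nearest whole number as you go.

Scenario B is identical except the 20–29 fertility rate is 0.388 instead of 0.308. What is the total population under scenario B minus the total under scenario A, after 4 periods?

423

After projecting period 1:
Births: 1960 × 0.308 = 604  |  570 × 0.095 = 54 → 658
10–19: 1730 × 0.968 = 1675
20–29: 800 × 0.957 = 766
30–39: 1960 × 0.955 = 1872
40–49: 1310 × 0.958 = 1255
50+: 570 × 0.939 + 1250 × 0.343 = 535 + 429 = 964
Population now: 0–9=658, 10–19=1675, 20–29=766, 30–39=1872, 40–49=1255, 50+=964
After projecting period 2:
Births: 766 × 0.308 = 236  |  1255 × 0.095 = 119 → 355
10–19: 658 × 0.968 = 637
20–29: 1675 × 0.957 = 1603
30–39: 766 × 0.955 = 732
40–49: 1872 × 0.958 = 1793
50+: 1255 × 0.939 + 964 × 0.343 = 1178 + 331 = 1509
Population now: 0–9=355, 10–19=637, 20–29=1603, 30–39=732, 40–49=1793, 50+=1509
After projecting period 3:
Births: 1603 × 0.308 = 494  |  1793 × 0.095 = 170 → 664
10–19: 355 × 0.968 = 344
20–29: 637 × 0.957 = 610
30–39: 1603 × 0.955 = 1531
40–49: 732 × 0.958 = 701
50+: 1793 × 0.939 + 1509 × 0.343 = 1684 + 518 = 2202
Population now: 0–9=664, 10–19=344, 20–29=610, 30–39=1531, 40–49=701, 50+=2202
After projecting period 4:
Births: 610 × 0.308 = 188  |  701 × 0.095 = 67 → 255
10–19: 664 × 0.968 = 643
20–29: 344 × 0.957 = 329
30–39: 610 × 0.955 = 583
40–49: 1531 × 0.958 = 1467
50+: 701 × 0.939 + 2202 × 0.343 = 658 + 755 = 1413
Population now: 0–9=255, 10–19=643, 20–29=329, 30–39=583, 40–49=1467, 50+=1413
Scenario A total after 4 periods: 4690
Scenario B projection —
After projecting period 1:
Births: 1960 × 0.388 = 760  |  570 × 0.095 = 54 → 814
10–19: 1730 × 0.968 = 1675
20–29: 800 × 0.957 = 766
30–39: 1960 × 0.955 = 1872
40–49: 1310 × 0.958 = 1255
50+: 570 × 0.939 + 1250 × 0.343 = 535 + 429 = 964
Population now: 0–9=814, 10–19=1675, 20–29=766, 30–39=1872, 40–49=1255, 50+=964
After projecting period 2:
Births: 766 × 0.388 = 297  |  1255 × 0.095 = 119 → 416
10–19: 814 × 0.968 = 788
20–29: 1675 × 0.957 = 1603
30–39: 766 × 0.955 = 732
40–49: 1872 × 0.958 = 1793
50+: 1255 × 0.939 + 964 × 0.343 = 1178 + 331 = 1509
Population now: 0–9=416, 10–19=788, 20–29=1603, 30–39=732, 40–49=1793, 50+=1509
After projecting period 3:
Births: 1603 × 0.388 = 622  |  1793 × 0.095 = 170 → 792
10–19: 416 × 0.968 = 403
20–29: 788 × 0.957 = 754
30–39: 1603 × 0.955 = 1531
40–49: 732 × 0.958 = 701
50+: 1793 × 0.939 + 1509 × 0.343 = 1684 + 518 = 2202
Population now: 0–9=792, 10–19=403, 20–29=754, 30–39=1531, 40–49=701, 50+=2202
After projecting period 4:
Births: 754 × 0.388 = 293  |  701 × 0.095 = 67 → 360
10–19: 792 × 0.968 = 767
20–29: 403 × 0.957 = 386
30–39: 754 × 0.955 = 720
40–49: 1531 × 0.958 = 1467
50+: 701 × 0.939 + 2202 × 0.343 = 658 + 755 = 1413
Population now: 0–9=360, 10–19=767, 20–29=386, 30–39=720, 40–49=1467, 50+=1413
Scenario B total after 4 periods: 5113
Difference B − A = 5113 − 4690 = 423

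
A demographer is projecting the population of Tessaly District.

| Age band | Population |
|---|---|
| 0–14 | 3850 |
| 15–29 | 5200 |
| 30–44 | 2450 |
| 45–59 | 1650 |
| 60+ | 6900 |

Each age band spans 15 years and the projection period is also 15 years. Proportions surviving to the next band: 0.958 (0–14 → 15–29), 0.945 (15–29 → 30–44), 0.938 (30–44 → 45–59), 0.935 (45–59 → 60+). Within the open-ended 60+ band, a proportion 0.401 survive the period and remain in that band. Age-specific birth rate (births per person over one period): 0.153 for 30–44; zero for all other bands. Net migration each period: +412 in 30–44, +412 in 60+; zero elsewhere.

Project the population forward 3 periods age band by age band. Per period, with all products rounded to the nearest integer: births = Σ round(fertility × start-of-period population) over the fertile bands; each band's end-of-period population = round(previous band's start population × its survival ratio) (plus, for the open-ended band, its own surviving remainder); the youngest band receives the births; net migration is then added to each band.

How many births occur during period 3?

— Period 1 —
Births: 2450 × 0.153 = 375
15–29: 3850 × 0.958 = 3688
30–44: 5200 × 0.945 = 4914
45–59: 2450 × 0.938 = 2298
60+: 1650 × 0.935 + 6900 × 0.401 = 1543 + 2767 = 4310
Net migration: 30–44 + 412 → 5326; 60+ + 412 → 4722
→ [375, 3688, 5326, 2298, 4722]
— Period 2 —
Births: 5326 × 0.153 = 815
15–29: 375 × 0.958 = 359
30–44: 3688 × 0.945 = 3485
45–59: 5326 × 0.938 = 4996
60+: 2298 × 0.935 + 4722 × 0.401 = 2149 + 1894 = 4043
Net migration: 30–44 + 412 → 3897; 60+ + 412 → 4455
→ [815, 359, 3897, 4996, 4455]
— Period 3 —
Births: 3897 × 0.153 = 596
15–29: 815 × 0.958 = 781
30–44: 359 × 0.945 = 339
45–59: 3897 × 0.938 = 3655
60+: 4996 × 0.935 + 4455 × 0.401 = 4671 + 1786 = 6457
Net migration: 30–44 + 412 → 751; 60+ + 412 → 6869
→ [596, 781, 751, 3655, 6869]

596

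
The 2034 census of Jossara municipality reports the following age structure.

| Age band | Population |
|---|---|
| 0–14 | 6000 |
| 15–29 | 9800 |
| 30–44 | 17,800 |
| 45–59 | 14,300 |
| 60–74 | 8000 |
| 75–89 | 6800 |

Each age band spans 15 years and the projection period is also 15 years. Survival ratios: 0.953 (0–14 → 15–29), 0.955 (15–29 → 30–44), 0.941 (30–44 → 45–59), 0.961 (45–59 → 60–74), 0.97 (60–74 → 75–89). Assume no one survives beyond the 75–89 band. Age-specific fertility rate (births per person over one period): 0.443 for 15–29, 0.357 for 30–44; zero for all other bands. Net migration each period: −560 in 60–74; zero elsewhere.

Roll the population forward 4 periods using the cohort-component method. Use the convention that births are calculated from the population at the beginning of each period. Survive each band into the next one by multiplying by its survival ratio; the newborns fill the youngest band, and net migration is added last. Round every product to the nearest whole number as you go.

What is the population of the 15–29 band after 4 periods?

6161

[period 1]
Births: 9800 * 0.443 = 4341  |  17800 * 0.357 = 6355 → 10696
15–29: 6000 * 0.953 = 5718
30–44: 9800 * 0.955 = 9359
45–59: 17800 * 0.941 = 16750
60–74: 14300 * 0.961 = 13742
75–89: 8000 * 0.97 = 7760
Net migration: 60–74 − 560 → 13182
Giving 10696 / 5718 / 9359 / 16750 / 13182 / 7760.
[period 2]
Births: 5718 * 0.443 = 2533  |  9359 * 0.357 = 3341 → 5874
15–29: 10696 * 0.953 = 10193
30–44: 5718 * 0.955 = 5461
45–59: 9359 * 0.941 = 8807
60–74: 16750 * 0.961 = 16097
75–89: 13182 * 0.97 = 12787
Net migration: 60–74 − 560 → 15537
Giving 5874 / 10193 / 5461 / 8807 / 15537 / 12787.
[period 3]
Births: 10193 * 0.443 = 4515  |  5461 * 0.357 = 1950 → 6465
15–29: 5874 * 0.953 = 5598
30–44: 10193 * 0.955 = 9734
45–59: 5461 * 0.941 = 5139
60–74: 8807 * 0.961 = 8464
75–89: 15537 * 0.97 = 15071
Net migration: 60–74 − 560 → 7904
Giving 6465 / 5598 / 9734 / 5139 / 7904 / 15071.
[period 4]
Births: 5598 * 0.443 = 2480  |  9734 * 0.357 = 3475 → 5955
15–29: 6465 * 0.953 = 6161
30–44: 5598 * 0.955 = 5346
45–59: 9734 * 0.941 = 9160
60–74: 5139 * 0.961 = 4939
75–89: 7904 * 0.97 = 7667
Net migration: 60–74 − 560 → 4379
Giving 5955 / 6161 / 5346 / 9160 / 4379 / 7667.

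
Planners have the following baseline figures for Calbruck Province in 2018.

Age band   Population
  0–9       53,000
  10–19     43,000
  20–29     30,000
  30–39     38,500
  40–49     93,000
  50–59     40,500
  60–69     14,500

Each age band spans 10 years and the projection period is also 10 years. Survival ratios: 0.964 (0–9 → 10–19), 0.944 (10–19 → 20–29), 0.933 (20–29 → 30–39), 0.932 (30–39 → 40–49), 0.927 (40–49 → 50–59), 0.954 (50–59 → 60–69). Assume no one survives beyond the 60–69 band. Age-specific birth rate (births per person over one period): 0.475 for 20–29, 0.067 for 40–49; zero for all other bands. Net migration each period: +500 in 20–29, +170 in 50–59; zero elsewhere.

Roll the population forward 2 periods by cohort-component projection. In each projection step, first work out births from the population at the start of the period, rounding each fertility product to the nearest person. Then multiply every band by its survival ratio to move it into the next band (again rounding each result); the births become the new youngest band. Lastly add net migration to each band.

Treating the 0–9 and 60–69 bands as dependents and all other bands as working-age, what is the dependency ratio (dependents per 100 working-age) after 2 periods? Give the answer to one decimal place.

Period 1:
Births: 30000 × 0.475 = 14250  |  93000 × 0.067 = 6231 → 20481
10–19: 53000 × 0.964 = 51092
20–29: 43000 × 0.944 = 40592
30–39: 30000 × 0.933 = 27990
40–49: 38500 × 0.932 = 35882
50–59: 93000 × 0.927 = 86211
60–69: 40500 × 0.954 = 38637
Net migration: 20–29 + 500 → 41092; 50–59 + 170 → 86381
→ [20481, 51092, 41092, 27990, 35882, 86381, 38637]
Period 2:
Births: 41092 × 0.475 = 19519  |  35882 × 0.067 = 2404 → 21923
10–19: 20481 × 0.964 = 19744
20–29: 51092 × 0.944 = 48231
30–39: 41092 × 0.933 = 38339
40–49: 27990 × 0.932 = 26087
50–59: 35882 × 0.927 = 33263
60–69: 86381 × 0.954 = 82407
Net migration: 20–29 + 500 → 48731; 50–59 + 170 → 33433
→ [21923, 19744, 48731, 38339, 26087, 33433, 82407]
Dependents (band 0–9 + band 60–69) = 21923 + 82407 = 104330; working-age = 166334; ratio = 104330/166334 × 100 = 62.7

62.7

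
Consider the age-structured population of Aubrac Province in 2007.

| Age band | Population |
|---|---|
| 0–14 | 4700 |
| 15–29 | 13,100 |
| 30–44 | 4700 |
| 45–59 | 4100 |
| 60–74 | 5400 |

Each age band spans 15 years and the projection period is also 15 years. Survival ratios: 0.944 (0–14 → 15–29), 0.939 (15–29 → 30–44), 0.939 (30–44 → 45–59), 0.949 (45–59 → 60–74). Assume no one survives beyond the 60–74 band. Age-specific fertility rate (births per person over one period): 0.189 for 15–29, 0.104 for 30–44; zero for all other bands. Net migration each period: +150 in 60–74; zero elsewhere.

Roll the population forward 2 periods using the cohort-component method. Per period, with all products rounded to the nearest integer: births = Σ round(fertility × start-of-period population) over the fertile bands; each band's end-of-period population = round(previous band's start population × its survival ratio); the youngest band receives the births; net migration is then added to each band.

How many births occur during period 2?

2118

Numbering the bands 1..5 from youngest to oldest:
Period 1:
Births: 13100 × 0.189 = 2476  |  4700 × 0.104 = 489 → total 2965
Band 2: 4700 × 0.944 = 4437
Band 3: 13100 × 0.939 = 12301
Band 4: 4700 × 0.939 = 4413
Band 5: 4100 × 0.949 = 3891
Net migration: Band 5 + 150 → 4041
Giving 2965 / 4437 / 12301 / 4413 / 4041.
Period 2:
Births: 4437 × 0.189 = 839  |  12301 × 0.104 = 1279 → total 2118
Band 2: 2965 × 0.944 = 2799
Band 3: 4437 × 0.939 = 4166
Band 4: 12301 × 0.939 = 11551
Band 5: 4413 × 0.949 = 4188
Net migration: Band 5 + 150 → 4338
Giving 2118 / 2799 / 4166 / 11551 / 4338.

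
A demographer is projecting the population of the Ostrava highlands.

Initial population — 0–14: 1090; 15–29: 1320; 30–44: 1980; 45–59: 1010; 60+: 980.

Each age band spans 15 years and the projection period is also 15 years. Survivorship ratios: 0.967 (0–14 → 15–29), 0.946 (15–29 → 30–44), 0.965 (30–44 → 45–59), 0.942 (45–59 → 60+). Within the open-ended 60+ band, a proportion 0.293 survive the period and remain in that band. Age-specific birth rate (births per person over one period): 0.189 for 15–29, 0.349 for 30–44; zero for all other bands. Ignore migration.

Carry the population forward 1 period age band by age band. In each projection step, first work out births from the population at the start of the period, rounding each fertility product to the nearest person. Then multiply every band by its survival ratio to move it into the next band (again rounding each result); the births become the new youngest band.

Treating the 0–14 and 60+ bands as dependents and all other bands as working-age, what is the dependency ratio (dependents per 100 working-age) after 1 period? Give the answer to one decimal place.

Numbering the bands 1..5 from youngest to oldest:
After projecting period 1:
Births: 1320 × 0.189 = 249, 1980 × 0.349 = 691 ⇒ total 940
Band 2: 1090 × 0.967 = 1054
Band 3: 1320 × 0.946 = 1249
Band 4: 1980 × 0.965 = 1911
Band 5: 1010 × 0.942 + 980 × 0.293 = 951 + 287 = 1238
Population now: 0–14=940, 15–29=1054, 30–44=1249, 45–59=1911, 60+=1238
Dependents (band 0–14 + band 60+) = 940 + 1238 = 2178; working-age = 4214; ratio = 2178/4214 × 100 = 51.7

51.7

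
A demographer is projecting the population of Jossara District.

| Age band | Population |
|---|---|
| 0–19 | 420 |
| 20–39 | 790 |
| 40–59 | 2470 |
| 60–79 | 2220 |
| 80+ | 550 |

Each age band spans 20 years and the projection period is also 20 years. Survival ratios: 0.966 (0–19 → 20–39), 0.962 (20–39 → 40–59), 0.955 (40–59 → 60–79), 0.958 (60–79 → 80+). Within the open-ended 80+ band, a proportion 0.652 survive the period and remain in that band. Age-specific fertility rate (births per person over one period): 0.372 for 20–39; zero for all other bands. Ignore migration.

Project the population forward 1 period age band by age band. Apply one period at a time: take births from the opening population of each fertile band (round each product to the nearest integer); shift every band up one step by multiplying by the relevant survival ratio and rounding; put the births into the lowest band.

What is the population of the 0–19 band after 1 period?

Call the bands 1 to 5, youngest first.
Period 1:
Births: 790 × 0.372 = 294
Band 2: 420 × 0.966 = 406
Band 3: 790 × 0.962 = 760
Band 4: 2470 × 0.955 = 2359
Band 5: 2220 × 0.958 + 550 × 0.652 = 2127 + 359 = 2486
End of period: [294, 406, 760, 2359, 2486]

294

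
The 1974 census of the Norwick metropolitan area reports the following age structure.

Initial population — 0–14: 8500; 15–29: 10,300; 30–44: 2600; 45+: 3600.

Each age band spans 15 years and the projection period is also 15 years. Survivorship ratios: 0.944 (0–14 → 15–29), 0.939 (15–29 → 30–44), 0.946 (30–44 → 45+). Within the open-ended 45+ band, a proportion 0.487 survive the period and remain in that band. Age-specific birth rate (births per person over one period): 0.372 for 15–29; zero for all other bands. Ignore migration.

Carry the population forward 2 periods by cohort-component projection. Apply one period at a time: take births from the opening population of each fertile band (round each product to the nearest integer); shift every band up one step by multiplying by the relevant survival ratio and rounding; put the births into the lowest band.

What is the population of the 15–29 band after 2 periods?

— Period 1 —
Births: 10300 × 0.372 = 3832
15–29: 8500 × 0.944 = 8024
30–44: 10300 × 0.939 = 9672
45+: 2600 × 0.946 + 3600 × 0.487 = 2460 + 1753 = 4213
End of period: [3832, 8024, 9672, 4213]
— Period 2 —
Births: 8024 × 0.372 = 2985
15–29: 3832 × 0.944 = 3617
30–44: 8024 × 0.939 = 7535
45+: 9672 × 0.946 + 4213 × 0.487 = 9150 + 2052 = 11202
End of period: [2985, 3617, 7535, 11202]

3617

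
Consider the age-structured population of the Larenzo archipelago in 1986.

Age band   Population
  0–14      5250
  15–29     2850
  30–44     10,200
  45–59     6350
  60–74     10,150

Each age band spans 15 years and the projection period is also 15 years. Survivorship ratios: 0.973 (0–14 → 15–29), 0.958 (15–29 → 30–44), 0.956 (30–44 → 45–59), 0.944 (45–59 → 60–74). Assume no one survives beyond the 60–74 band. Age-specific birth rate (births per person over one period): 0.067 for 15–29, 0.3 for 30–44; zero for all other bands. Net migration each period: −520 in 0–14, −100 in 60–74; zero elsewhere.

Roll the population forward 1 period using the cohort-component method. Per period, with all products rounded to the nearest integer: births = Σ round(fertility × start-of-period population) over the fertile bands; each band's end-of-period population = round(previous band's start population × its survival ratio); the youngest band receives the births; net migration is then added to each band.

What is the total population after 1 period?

Period 1:
Births: 2850 × 0.067 = 191 ; 10200 × 0.3 = 3060 → total 3251
15–29: 5250 × 0.973 = 5108
30–44: 2850 × 0.958 = 2730
45–59: 10200 × 0.956 = 9751
60–74: 6350 × 0.944 = 5994
Net migration: 0–14 − 520 → 2731; 60–74 − 100 → 5894
→ [2731, 5108, 2730, 9751, 5894]
Total after period 1: 2731 + 5108 + 2730 + 9751 + 5894 = 26214

26214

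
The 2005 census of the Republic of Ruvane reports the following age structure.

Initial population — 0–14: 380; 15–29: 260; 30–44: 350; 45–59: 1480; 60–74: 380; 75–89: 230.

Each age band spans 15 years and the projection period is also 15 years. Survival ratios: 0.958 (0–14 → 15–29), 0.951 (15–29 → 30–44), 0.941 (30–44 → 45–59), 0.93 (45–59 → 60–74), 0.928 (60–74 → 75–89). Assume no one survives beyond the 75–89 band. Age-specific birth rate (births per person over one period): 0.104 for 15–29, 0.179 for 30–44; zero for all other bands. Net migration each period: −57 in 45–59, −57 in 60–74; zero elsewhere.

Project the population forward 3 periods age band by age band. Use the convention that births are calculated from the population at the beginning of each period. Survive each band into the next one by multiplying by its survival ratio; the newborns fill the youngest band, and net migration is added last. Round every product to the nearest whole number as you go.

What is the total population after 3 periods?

789

After projecting period 1:
Births: 260 * 0.104 = 27  |  350 * 0.179 = 63 — total 90
15–29: 380 * 0.958 = 364
30–44: 260 * 0.951 = 247
45–59: 350 * 0.941 = 329
60–74: 1480 * 0.93 = 1376
75–89: 380 * 0.928 = 353
Net migration: 45–59 − 57 → 272; 60–74 − 57 → 1319
→ [90, 364, 247, 272, 1319, 353]
After projecting period 2:
Births: 364 * 0.104 = 38  |  247 * 0.179 = 44 — total 82
15–29: 90 * 0.958 = 86
30–44: 364 * 0.951 = 346
45–59: 247 * 0.941 = 232
60–74: 272 * 0.93 = 253
75–89: 1319 * 0.928 = 1224
Net migration: 45–59 − 57 → 175; 60–74 − 57 → 196
→ [82, 86, 346, 175, 196, 1224]
After projecting period 3:
Births: 86 * 0.104 = 9  |  346 * 0.179 = 62 — total 71
15–29: 82 * 0.958 = 79
30–44: 86 * 0.951 = 82
45–59: 346 * 0.941 = 326
60–74: 175 * 0.93 = 163
75–89: 196 * 0.928 = 182
Net migration: 45–59 − 57 → 269; 60–74 − 57 → 106
→ [71, 79, 82, 269, 106, 182]
Total after period 3: 71 + 79 + 82 + 269 + 106 + 182 = 789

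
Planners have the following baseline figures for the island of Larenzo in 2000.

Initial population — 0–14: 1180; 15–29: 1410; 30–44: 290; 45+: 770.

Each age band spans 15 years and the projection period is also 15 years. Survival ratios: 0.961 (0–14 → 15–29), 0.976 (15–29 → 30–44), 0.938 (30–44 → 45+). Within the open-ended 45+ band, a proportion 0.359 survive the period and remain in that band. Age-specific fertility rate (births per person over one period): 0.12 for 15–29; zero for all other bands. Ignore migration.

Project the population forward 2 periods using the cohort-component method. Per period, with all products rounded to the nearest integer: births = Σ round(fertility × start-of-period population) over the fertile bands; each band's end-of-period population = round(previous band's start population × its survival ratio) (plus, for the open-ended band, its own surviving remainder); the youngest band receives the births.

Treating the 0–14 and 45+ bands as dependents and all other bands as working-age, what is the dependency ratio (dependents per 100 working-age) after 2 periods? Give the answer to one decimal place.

(Groups numbered youngest = 1 to oldest = 4.)
After projecting period 1:
Births: 1410 * 0.12 = 169
Group 2: 1180 * 0.961 = 1134
Group 3: 1410 * 0.976 = 1376
Group 4: 290 * 0.938 + 770 * 0.359 = 272 + 276 = 548
Population now: 0–14=169, 15–29=1134, 30–44=1376, 45+=548
After projecting period 2:
Births: 1134 * 0.12 = 136
Group 2: 169 * 0.961 = 162
Group 3: 1134 * 0.976 = 1107
Group 4: 1376 * 0.938 + 548 * 0.359 = 1291 + 197 = 1488
Population now: 0–14=136, 15–29=162, 30–44=1107, 45+=1488
Dependents (band 0–14 + band 45+) = 136 + 1488 = 1624; working-age = 1269; ratio = 1624/1269 × 100 = 128.0

128.0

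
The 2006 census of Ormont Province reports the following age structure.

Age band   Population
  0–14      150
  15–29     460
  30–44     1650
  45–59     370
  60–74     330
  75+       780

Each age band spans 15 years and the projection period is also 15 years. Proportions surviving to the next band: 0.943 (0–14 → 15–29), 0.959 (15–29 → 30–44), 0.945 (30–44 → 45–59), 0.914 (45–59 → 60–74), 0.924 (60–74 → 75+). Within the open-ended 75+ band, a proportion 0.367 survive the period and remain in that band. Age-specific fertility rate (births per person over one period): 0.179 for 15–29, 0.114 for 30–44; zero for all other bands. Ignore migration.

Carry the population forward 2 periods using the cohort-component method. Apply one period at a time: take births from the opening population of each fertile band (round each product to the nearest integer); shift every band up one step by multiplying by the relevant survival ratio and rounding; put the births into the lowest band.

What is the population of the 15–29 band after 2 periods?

255

Period 1.
Births: 460 × 0.179 = 82, 1650 × 0.114 = 188 → 270
15–29: 150 × 0.943 = 141
30–44: 460 × 0.959 = 441
45–59: 1650 × 0.945 = 1559
60–74: 370 × 0.914 = 338
75+: 330 × 0.924 + 780 × 0.367 = 305 + 286 = 591
→ [270, 141, 441, 1559, 338, 591]
Period 2.
Births: 141 × 0.179 = 25, 441 × 0.114 = 50 → 75
15–29: 270 × 0.943 = 255
30–44: 141 × 0.959 = 135
45–59: 441 × 0.945 = 417
60–74: 1559 × 0.914 = 1425
75+: 338 × 0.924 + 591 × 0.367 = 312 + 217 = 529
→ [75, 255, 135, 417, 1425, 529]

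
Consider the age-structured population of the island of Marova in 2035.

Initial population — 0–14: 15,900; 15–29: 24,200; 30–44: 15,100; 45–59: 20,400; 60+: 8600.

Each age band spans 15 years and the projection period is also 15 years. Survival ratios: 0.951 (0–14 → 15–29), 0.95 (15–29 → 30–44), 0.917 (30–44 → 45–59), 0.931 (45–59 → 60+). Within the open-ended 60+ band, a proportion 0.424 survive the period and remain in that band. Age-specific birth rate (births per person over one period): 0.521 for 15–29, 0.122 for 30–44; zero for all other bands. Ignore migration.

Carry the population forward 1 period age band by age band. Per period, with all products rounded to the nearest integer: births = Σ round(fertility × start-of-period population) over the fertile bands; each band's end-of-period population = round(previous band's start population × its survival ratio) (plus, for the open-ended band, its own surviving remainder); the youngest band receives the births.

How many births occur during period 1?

14450

Let group 1 be 0–14 through group 5 = 60+.
— Period 1 —
Births: 24200 × 0.521 = 12608 ; 15100 × 0.122 = 1842 — total 14450
Group 2: 15900 × 0.951 = 15121
Group 3: 24200 × 0.95 = 22990
Group 4: 15100 × 0.917 = 13847
Group 5: 20400 × 0.931 + 8600 × 0.424 = 18992 + 3646 = 22638
→ [14450, 15121, 22990, 13847, 22638]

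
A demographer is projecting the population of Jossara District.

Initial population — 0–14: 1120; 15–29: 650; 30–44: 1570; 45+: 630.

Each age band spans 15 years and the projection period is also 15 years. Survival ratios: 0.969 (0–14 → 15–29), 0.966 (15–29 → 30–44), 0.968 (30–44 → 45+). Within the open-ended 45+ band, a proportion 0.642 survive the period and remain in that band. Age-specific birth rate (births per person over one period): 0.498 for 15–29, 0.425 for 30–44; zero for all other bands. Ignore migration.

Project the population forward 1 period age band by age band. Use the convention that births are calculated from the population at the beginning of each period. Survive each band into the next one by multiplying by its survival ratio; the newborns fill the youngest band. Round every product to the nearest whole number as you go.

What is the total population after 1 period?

4628

— Period 1 —
Births: 650 × 0.498 = 324 ; 1570 × 0.425 = 667 → total 991
15–29: 1120 × 0.969 = 1085
30–44: 650 × 0.966 = 628
45+: 1570 × 0.968 + 630 × 0.642 = 1520 + 404 = 1924
→ [991, 1085, 628, 1924]
Total after period 1: 991 + 1085 + 628 + 1924 = 4628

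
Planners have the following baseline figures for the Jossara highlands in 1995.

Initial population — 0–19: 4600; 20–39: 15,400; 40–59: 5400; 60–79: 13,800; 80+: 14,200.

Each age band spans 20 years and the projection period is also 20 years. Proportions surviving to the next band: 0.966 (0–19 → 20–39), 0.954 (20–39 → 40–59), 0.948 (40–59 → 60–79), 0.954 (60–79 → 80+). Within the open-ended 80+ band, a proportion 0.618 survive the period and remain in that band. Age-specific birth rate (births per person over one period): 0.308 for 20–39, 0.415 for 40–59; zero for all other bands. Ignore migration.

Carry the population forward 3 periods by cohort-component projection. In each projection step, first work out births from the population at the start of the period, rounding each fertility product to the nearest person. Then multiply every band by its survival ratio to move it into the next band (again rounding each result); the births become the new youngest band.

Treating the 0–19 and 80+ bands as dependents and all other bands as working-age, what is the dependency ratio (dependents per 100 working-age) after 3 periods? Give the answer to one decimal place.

161.4

Period 1.
Births: 15400 * 0.308 = 4743 ; 5400 * 0.415 = 2241 → 6984
20–39: 4600 * 0.966 = 4444
40–59: 15400 * 0.954 = 14692
60–79: 5400 * 0.948 = 5119
80+: 13800 * 0.954 + 14200 * 0.618 = 13165 + 8776 = 21941
End of period: [6984, 4444, 14692, 5119, 21941]
Period 2.
Births: 4444 * 0.308 = 1369 ; 14692 * 0.415 = 6097 → 7466
20–39: 6984 * 0.966 = 6747
40–59: 4444 * 0.954 = 4240
60–79: 14692 * 0.948 = 13928
80+: 5119 * 0.954 + 21941 * 0.618 = 4884 + 13560 = 18444
End of period: [7466, 6747, 4240, 13928, 18444]
Period 3.
Births: 6747 * 0.308 = 2078 ; 4240 * 0.415 = 1760 → 3838
20–39: 7466 * 0.966 = 7212
40–59: 6747 * 0.954 = 6437
60–79: 4240 * 0.948 = 4020
80+: 13928 * 0.954 + 18444 * 0.618 = 13287 + 11398 = 24685
End of period: [3838, 7212, 6437, 4020, 24685]
Dependents (band 0–19 + band 80+) = 3838 + 24685 = 28523; working-age = 17669; ratio = 28523/17669 × 100 = 161.4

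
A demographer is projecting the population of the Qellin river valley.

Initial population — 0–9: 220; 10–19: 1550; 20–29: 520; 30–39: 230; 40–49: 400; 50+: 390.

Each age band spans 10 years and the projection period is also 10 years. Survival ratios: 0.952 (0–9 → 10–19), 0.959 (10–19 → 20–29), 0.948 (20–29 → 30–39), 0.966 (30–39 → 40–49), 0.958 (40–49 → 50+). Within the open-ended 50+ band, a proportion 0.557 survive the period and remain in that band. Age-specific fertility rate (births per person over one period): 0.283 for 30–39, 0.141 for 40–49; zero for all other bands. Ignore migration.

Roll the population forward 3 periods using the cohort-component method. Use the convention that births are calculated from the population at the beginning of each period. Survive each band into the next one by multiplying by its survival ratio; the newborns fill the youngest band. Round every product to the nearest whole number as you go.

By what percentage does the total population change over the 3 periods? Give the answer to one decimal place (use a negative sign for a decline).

Call the bands 1 to 6, youngest first.
After projecting period 1:
Births: 230 × 0.283 = 65 ; 400 × 0.141 = 56 — total 121
Band 2: 220 × 0.952 = 209
Band 3: 1550 × 0.959 = 1486
Band 4: 520 × 0.948 = 493
Band 5: 230 × 0.966 = 222
Band 6: 400 × 0.958 + 390 × 0.557 = 383 + 217 = 600
Giving 121 / 209 / 1486 / 493 / 222 / 600.
After projecting period 2:
Births: 493 × 0.283 = 140 ; 222 × 0.141 = 31 — total 171
Band 2: 121 × 0.952 = 115
Band 3: 209 × 0.959 = 200
Band 4: 1486 × 0.948 = 1409
Band 5: 493 × 0.966 = 476
Band 6: 222 × 0.958 + 600 × 0.557 = 213 + 334 = 547
Giving 171 / 115 / 200 / 1409 / 476 / 547.
After projecting period 3:
Births: 1409 × 0.283 = 399 ; 476 × 0.141 = 67 — total 466
Band 2: 171 × 0.952 = 163
Band 3: 115 × 0.959 = 110
Band 4: 200 × 0.948 = 190
Band 5: 1409 × 0.966 = 1361
Band 6: 476 × 0.958 + 547 × 0.557 = 456 + 305 = 761
Giving 466 / 163 / 110 / 190 / 1361 / 761.
Total: 3310 → 3051; change = -259; percentage change = -7.8%

-7.8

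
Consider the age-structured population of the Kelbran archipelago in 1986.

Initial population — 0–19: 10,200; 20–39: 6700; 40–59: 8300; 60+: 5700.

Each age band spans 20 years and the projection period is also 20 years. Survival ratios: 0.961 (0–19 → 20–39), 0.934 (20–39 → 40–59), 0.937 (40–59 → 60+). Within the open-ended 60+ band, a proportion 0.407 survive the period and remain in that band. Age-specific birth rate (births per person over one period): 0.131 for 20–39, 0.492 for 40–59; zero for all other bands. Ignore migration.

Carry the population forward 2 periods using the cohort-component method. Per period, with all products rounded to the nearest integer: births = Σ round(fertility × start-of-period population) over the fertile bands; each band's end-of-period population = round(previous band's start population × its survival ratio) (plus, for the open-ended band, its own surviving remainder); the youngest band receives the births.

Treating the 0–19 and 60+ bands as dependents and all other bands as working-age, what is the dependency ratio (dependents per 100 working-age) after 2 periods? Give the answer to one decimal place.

103.0

Period 1:
Births: 6700 * 0.131 = 878  |  8300 * 0.492 = 4084 — total 4962
20–39: 10200 * 0.961 = 9802
40–59: 6700 * 0.934 = 6258
60+: 8300 * 0.937 + 5700 * 0.407 = 7777 + 2320 = 10097
→ [4962, 9802, 6258, 10097]
Period 2:
Births: 9802 * 0.131 = 1284  |  6258 * 0.492 = 3079 — total 4363
20–39: 4962 * 0.961 = 4768
40–59: 9802 * 0.934 = 9155
60+: 6258 * 0.937 + 10097 * 0.407 = 5864 + 4109 = 9973
→ [4363, 4768, 9155, 9973]
Dependents (band 0–19 + band 60+) = 4363 + 9973 = 14336; working-age = 13923; ratio = 14336/13923 × 100 = 103.0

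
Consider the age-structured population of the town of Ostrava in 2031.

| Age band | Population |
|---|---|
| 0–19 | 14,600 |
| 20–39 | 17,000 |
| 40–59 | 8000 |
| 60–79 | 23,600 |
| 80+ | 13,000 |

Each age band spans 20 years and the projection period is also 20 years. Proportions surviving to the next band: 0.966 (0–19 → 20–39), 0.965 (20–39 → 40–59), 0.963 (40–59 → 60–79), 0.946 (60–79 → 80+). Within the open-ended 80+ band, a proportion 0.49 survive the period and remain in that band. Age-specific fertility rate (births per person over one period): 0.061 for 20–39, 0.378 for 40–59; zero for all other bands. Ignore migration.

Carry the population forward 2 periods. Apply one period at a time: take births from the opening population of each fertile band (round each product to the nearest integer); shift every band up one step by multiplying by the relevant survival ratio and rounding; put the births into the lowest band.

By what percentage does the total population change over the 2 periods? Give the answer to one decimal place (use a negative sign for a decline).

-19.0

[period 1]
Births: 17000 × 0.061 = 1037  |  8000 × 0.378 = 3024 ⇒ total 4061
20–39: 14600 × 0.966 = 14104
40–59: 17000 × 0.965 = 16405
60–79: 8000 × 0.963 = 7704
80+: 23600 × 0.946 + 13000 × 0.49 = 22326 + 6370 = 28696
→ [4061, 14104, 16405, 7704, 28696]
[period 2]
Births: 14104 × 0.061 = 860  |  16405 × 0.378 = 6201 ⇒ total 7061
20–39: 4061 × 0.966 = 3923
40–59: 14104 × 0.965 = 13610
60–79: 16405 × 0.963 = 15798
80+: 7704 × 0.946 + 28696 × 0.49 = 7288 + 14061 = 21349
→ [7061, 3923, 13610, 15798, 21349]
Total: 76200 → 61741; change = -14459; percentage change = -19.0%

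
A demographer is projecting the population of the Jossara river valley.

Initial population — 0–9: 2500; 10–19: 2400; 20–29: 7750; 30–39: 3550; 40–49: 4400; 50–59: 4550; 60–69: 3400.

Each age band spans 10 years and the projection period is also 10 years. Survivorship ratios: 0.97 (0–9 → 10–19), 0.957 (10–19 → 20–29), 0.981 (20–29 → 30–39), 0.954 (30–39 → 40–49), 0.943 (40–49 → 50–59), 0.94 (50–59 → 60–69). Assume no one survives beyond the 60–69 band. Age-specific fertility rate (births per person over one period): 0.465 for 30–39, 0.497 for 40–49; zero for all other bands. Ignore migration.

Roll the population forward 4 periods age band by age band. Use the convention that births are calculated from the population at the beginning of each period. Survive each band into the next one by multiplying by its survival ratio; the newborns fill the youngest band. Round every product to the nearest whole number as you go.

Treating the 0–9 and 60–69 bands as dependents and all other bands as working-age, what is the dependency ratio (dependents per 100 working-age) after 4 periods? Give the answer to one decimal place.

Call the bands 1 to 7, youngest first.
— Period 1 —
Births: 3550 × 0.465 = 1651  |  4400 × 0.497 = 2187 ⇒ total 3838
Band 2: 2500 × 0.97 = 2425
Band 3: 2400 × 0.957 = 2297
Band 4: 7750 × 0.981 = 7603
Band 5: 3550 × 0.954 = 3387
Band 6: 4400 × 0.943 = 4149
Band 7: 4550 × 0.94 = 4277
→ [3838, 2425, 2297, 7603, 3387, 4149, 4277]
— Period 2 —
Births: 7603 × 0.465 = 3535  |  3387 × 0.497 = 1683 ⇒ total 5218
Band 2: 3838 × 0.97 = 3723
Band 3: 2425 × 0.957 = 2321
Band 4: 2297 × 0.981 = 2253
Band 5: 7603 × 0.954 = 7253
Band 6: 3387 × 0.943 = 3194
Band 7: 4149 × 0.94 = 3900
→ [5218, 3723, 2321, 2253, 7253, 3194, 3900]
— Period 3 —
Births: 2253 × 0.465 = 1048  |  7253 × 0.497 = 3605 ⇒ total 4653
Band 2: 5218 × 0.97 = 5061
Band 3: 3723 × 0.957 = 3563
Band 4: 2321 × 0.981 = 2277
Band 5: 2253 × 0.954 = 2149
Band 6: 7253 × 0.943 = 6840
Band 7: 3194 × 0.94 = 3002
→ [4653, 5061, 3563, 2277, 2149, 6840, 3002]
— Period 4 —
Births: 2277 × 0.465 = 1059  |  2149 × 0.497 = 1068 ⇒ total 2127
Band 2: 4653 × 0.97 = 4513
Band 3: 5061 × 0.957 = 4843
Band 4: 3563 × 0.981 = 3495
Band 5: 2277 × 0.954 = 2172
Band 6: 2149 × 0.943 = 2027
Band 7: 6840 × 0.94 = 6430
→ [2127, 4513, 4843, 3495, 2172, 2027, 6430]
Dependents (band 0–9 + band 60–69) = 2127 + 6430 = 8557; working-age = 17050; ratio = 8557/17050 × 100 = 50.2

50.2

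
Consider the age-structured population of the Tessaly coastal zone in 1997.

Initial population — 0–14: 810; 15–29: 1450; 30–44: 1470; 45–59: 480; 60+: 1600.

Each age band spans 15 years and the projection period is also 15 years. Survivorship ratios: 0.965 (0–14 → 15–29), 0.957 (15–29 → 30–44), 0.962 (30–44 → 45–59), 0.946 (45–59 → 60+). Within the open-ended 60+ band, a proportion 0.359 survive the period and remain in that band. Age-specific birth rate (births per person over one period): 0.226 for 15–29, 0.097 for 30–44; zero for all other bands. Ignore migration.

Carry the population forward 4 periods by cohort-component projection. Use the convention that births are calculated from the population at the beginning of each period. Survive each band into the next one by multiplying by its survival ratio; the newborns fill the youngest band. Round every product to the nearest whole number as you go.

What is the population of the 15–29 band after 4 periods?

170

Numbering the bands 1..5 from youngest to oldest:
After projecting period 1:
Births: 1450 × 0.226 = 328, 1470 × 0.097 = 143 → 471
Band 2: 810 × 0.965 = 782
Band 3: 1450 × 0.957 = 1388
Band 4: 1470 × 0.962 = 1414
Band 5: 480 × 0.946 + 1600 × 0.359 = 454 + 574 = 1028
→ [471, 782, 1388, 1414, 1028]
After projecting period 2:
Births: 782 × 0.226 = 177, 1388 × 0.097 = 135 → 312
Band 2: 471 × 0.965 = 455
Band 3: 782 × 0.957 = 748
Band 4: 1388 × 0.962 = 1335
Band 5: 1414 × 0.946 + 1028 × 0.359 = 1338 + 369 = 1707
→ [312, 455, 748, 1335, 1707]
After projecting period 3:
Births: 455 × 0.226 = 103, 748 × 0.097 = 73 → 176
Band 2: 312 × 0.965 = 301
Band 3: 455 × 0.957 = 435
Band 4: 748 × 0.962 = 720
Band 5: 1335 × 0.946 + 1707 × 0.359 = 1263 + 613 = 1876
→ [176, 301, 435, 720, 1876]
After projecting period 4:
Births: 301 × 0.226 = 68, 435 × 0.097 = 42 → 110
Band 2: 176 × 0.965 = 170
Band 3: 301 × 0.957 = 288
Band 4: 435 × 0.962 = 418
Band 5: 720 × 0.946 + 1876 × 0.359 = 681 + 673 = 1354
→ [110, 170, 288, 418, 1354]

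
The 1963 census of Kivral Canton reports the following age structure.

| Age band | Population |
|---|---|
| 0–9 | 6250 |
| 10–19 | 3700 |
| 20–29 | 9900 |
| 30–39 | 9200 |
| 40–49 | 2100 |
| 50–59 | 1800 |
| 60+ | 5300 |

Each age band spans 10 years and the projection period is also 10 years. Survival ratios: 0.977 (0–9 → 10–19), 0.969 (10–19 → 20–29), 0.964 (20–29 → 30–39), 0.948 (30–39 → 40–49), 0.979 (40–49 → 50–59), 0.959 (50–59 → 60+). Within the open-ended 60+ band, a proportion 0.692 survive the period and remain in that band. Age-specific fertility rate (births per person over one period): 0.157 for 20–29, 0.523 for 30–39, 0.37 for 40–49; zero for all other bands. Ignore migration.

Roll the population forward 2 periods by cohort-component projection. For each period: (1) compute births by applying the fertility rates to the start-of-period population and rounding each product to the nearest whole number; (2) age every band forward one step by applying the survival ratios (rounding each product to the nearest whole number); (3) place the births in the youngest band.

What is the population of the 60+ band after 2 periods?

5705

Numbering the bands 1..7 from youngest to oldest:
Period 1:
Births: 9900 * 0.157 = 1554  |  9200 * 0.523 = 4812  |  2100 * 0.37 = 777 → 7143
Band 2: 6250 * 0.977 = 6106
Band 3: 3700 * 0.969 = 3585
Band 4: 9900 * 0.964 = 9544
Band 5: 9200 * 0.948 = 8722
Band 6: 2100 * 0.979 = 2056
Band 7: 1800 * 0.959 + 5300 * 0.692 = 1726 + 3668 = 5394
→ [7143, 6106, 3585, 9544, 8722, 2056, 5394]
Period 2:
Births: 3585 * 0.157 = 563  |  9544 * 0.523 = 4992  |  8722 * 0.37 = 3227 → 8782
Band 2: 7143 * 0.977 = 6979
Band 3: 6106 * 0.969 = 5917
Band 4: 3585 * 0.964 = 3456
Band 5: 9544 * 0.948 = 9048
Band 6: 8722 * 0.979 = 8539
Band 7: 2056 * 0.959 + 5394 * 0.692 = 1972 + 3733 = 5705
→ [8782, 6979, 5917, 3456, 9048, 8539, 5705]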